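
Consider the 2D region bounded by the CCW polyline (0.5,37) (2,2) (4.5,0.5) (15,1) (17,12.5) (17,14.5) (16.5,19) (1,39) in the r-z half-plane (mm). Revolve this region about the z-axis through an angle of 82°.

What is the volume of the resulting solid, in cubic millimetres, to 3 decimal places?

Volume = 4789.559 mm³

Profile (r,z), 8 vertices: (0.5,37) (2,2) (4.5,0.5) (15,1) (17,12.5) (17,14.5) (16.5,19) (1,39)
edge 0: (0.5,37)→(2,2)  cross = 0.5·2 − 2·37 = -73.0000; (r_i+r_j)·cross = 2.5·-73.0000 = -182.5000
edge 1: (2,2)→(4.5,0.5)  cross = 2·0.5 − 4.5·2 = -8.0000; (r_i+r_j)·cross = 6.5·-8.0000 = -52.0000
edge 2: (4.5,0.5)→(15,1)  cross = 4.5·1 − 15·0.5 = -3.0000; (r_i+r_j)·cross = 19.5·-3.0000 = -58.5000
edge 3: (15,1)→(17,12.5)  cross = 15·12.5 − 17·1 = 170.5000; (r_i+r_j)·cross = 32·170.5000 = 5456.0000
edge 4: (17,12.5)→(17,14.5)  cross = 17·14.5 − 17·12.5 = 34.0000; (r_i+r_j)·cross = 34·34.0000 = 1156.0000
edge 5: (17,14.5)→(16.5,19)  cross = 17·19 − 16.5·14.5 = 83.7500; (r_i+r_j)·cross = 33.5·83.7500 = 2805.6250
edge 6: (16.5,19)→(1,39)  cross = 16.5·39 − 1·19 = 624.5000; (r_i+r_j)·cross = 17.5·624.5000 = 10928.7500
edge 7: (1,39)→(0.5,37)  cross = 1·37 − 0.5·39 = 17.5000; (r_i+r_j)·cross = 1.5·17.5000 = 26.2500
Σcross = 846.2500 → A = |Σcross|/2 = 423.1250 mm²
Σ(r_i+r_j)·cross = 20079.6250 → first moment M = |Σ|/6 = 3346.6042
R_c = M/A = 3346.6042/423.1250 = 7.9093 mm
θ = 82° = 1.431170 rad
V = θ·R_c·A = 1.431170·7.9093·423.1250 = 4789.559 mm³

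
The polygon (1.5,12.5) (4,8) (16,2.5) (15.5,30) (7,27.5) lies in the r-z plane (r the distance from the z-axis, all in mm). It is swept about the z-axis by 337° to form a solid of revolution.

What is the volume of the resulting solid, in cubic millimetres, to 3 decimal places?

Volume = 16262.207 mm³

Profile (r,z), 5 vertices: (1.5,12.5) (4,8) (16,2.5) (15.5,30) (7,27.5)
edge 0: (1.5,12.5)→(4,8)  cross = 1.5·8 − 4·12.5 = -38.0000; (r_i+r_j)·cross = 5.5·-38.0000 = -209.0000
edge 1: (4,8)→(16,2.5)  cross = 4·2.5 − 16·8 = -118.0000; (r_i+r_j)·cross = 20·-118.0000 = -2360.0000
edge 2: (16,2.5)→(15.5,30)  cross = 16·30 − 15.5·2.5 = 441.2500; (r_i+r_j)·cross = 31.5·441.2500 = 13899.3750
edge 3: (15.5,30)→(7,27.5)  cross = 15.5·27.5 − 7·30 = 216.2500; (r_i+r_j)·cross = 22.5·216.2500 = 4865.6250
edge 4: (7,27.5)→(1.5,12.5)  cross = 7·12.5 − 1.5·27.5 = 46.2500; (r_i+r_j)·cross = 8.5·46.2500 = 393.1250
Σcross = 547.7500 → A = |Σcross|/2 = 273.8750 mm²
Σ(r_i+r_j)·cross = 16589.1250 → first moment M = |Σ|/6 = 2764.8542
R_c = M/A = 2764.8542/273.8750 = 10.0953 mm
θ = 337° = 5.881760 rad
V = θ·R_c·A = 5.881760·10.0953·273.8750 = 16262.207 mm³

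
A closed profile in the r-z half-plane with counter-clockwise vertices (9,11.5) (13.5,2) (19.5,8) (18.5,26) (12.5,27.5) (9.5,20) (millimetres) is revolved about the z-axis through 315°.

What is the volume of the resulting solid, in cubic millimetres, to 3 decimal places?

Volume = 15550.262 mm³

Profile (r,z), 6 vertices: (9,11.5) (13.5,2) (19.5,8) (18.5,26) (12.5,27.5) (9.5,20)
edge 0: (9,11.5)→(13.5,2)  cross = 9·2 − 13.5·11.5 = -137.2500; (r_i+r_j)·cross = 22.5·-137.2500 = -3088.1250
edge 1: (13.5,2)→(19.5,8)  cross = 13.5·8 − 19.5·2 = 69.0000; (r_i+r_j)·cross = 33·69.0000 = 2277.0000
edge 2: (19.5,8)→(18.5,26)  cross = 19.5·26 − 18.5·8 = 359.0000; (r_i+r_j)·cross = 38·359.0000 = 13642.0000
edge 3: (18.5,26)→(12.5,27.5)  cross = 18.5·27.5 − 12.5·26 = 183.7500; (r_i+r_j)·cross = 31·183.7500 = 5696.2500
edge 4: (12.5,27.5)→(9.5,20)  cross = 12.5·20 − 9.5·27.5 = -11.2500; (r_i+r_j)·cross = 22·-11.2500 = -247.5000
edge 5: (9.5,20)→(9,11.5)  cross = 9.5·11.5 − 9·20 = -70.7500; (r_i+r_j)·cross = 18.5·-70.7500 = -1308.8750
Σcross = 392.5000 → A = |Σcross|/2 = 196.2500 mm²
Σ(r_i+r_j)·cross = 16970.7500 → first moment M = |Σ|/6 = 2828.4583
R_c = M/A = 2828.4583/196.2500 = 14.4125 mm
θ = 315° = 5.497787 rad
V = θ·R_c·A = 5.497787·14.4125·196.2500 = 15550.262 mm³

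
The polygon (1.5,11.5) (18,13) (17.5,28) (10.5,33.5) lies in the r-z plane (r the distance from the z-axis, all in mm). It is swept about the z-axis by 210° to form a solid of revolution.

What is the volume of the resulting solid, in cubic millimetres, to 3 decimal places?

Profile (r,z), 4 vertices: (1.5,11.5) (18,13) (17.5,28) (10.5,33.5)
edge 0: (1.5,11.5)→(18,13)  cross = 1.5·13 − 18·11.5 = -187.5000; (r_i+r_j)·cross = 19.5·-187.5000 = -3656.2500
edge 1: (18,13)→(17.5,28)  cross = 18·28 − 17.5·13 = 276.5000; (r_i+r_j)·cross = 35.5·276.5000 = 9815.7500
edge 2: (17.5,28)→(10.5,33.5)  cross = 17.5·33.5 − 10.5·28 = 292.2500; (r_i+r_j)·cross = 28·292.2500 = 8183.0000
edge 3: (10.5,33.5)→(1.5,11.5)  cross = 10.5·11.5 − 1.5·33.5 = 70.5000; (r_i+r_j)·cross = 12·70.5000 = 846.0000
Σcross = 451.7500 → A = |Σcross|/2 = 225.8750 mm²
Σ(r_i+r_j)·cross = 15188.5000 → first moment M = |Σ|/6 = 2531.4167
R_c = M/A = 2531.4167/225.8750 = 11.2072 mm
θ = 210° = 3.665191 rad
V = θ·R_c·A = 3.665191·11.2072·225.8750 = 9278.127 mm³

Volume = 9278.127 mm³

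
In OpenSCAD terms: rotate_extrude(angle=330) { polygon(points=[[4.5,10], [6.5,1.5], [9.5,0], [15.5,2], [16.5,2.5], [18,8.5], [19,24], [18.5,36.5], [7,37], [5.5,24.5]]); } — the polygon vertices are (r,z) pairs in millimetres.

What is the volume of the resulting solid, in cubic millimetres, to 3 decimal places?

Volume = 31128.765 mm³

Profile (r,z), 10 vertices: (4.5,10) (6.5,1.5) (9.5,0) (15.5,2) (16.5,2.5) (18,8.5) (19,24) (18.5,36.5) (7,37) (5.5,24.5)
edge 0: (4.5,10)→(6.5,1.5)  cross = 4.5·1.5 − 6.5·10 = -58.2500; (r_i+r_j)·cross = 11·-58.2500 = -640.7500
edge 1: (6.5,1.5)→(9.5,0)  cross = 6.5·0 − 9.5·1.5 = -14.2500; (r_i+r_j)·cross = 16·-14.2500 = -228.0000
edge 2: (9.5,0)→(15.5,2)  cross = 9.5·2 − 15.5·0 = 19.0000; (r_i+r_j)·cross = 25·19.0000 = 475.0000
edge 3: (15.5,2)→(16.5,2.5)  cross = 15.5·2.5 − 16.5·2 = 5.7500; (r_i+r_j)·cross = 32·5.7500 = 184.0000
edge 4: (16.5,2.5)→(18,8.5)  cross = 16.5·8.5 − 18·2.5 = 95.2500; (r_i+r_j)·cross = 34.5·95.2500 = 3286.1250
edge 5: (18,8.5)→(19,24)  cross = 18·24 − 19·8.5 = 270.5000; (r_i+r_j)·cross = 37·270.5000 = 10008.5000
edge 6: (19,24)→(18.5,36.5)  cross = 19·36.5 − 18.5·24 = 249.5000; (r_i+r_j)·cross = 37.5·249.5000 = 9356.2500
edge 7: (18.5,36.5)→(7,37)  cross = 18.5·37 − 7·36.5 = 429.0000; (r_i+r_j)·cross = 25.5·429.0000 = 10939.5000
edge 8: (7,37)→(5.5,24.5)  cross = 7·24.5 − 5.5·37 = -32.0000; (r_i+r_j)·cross = 12.5·-32.0000 = -400.0000
edge 9: (5.5,24.5)→(4.5,10)  cross = 5.5·10 − 4.5·24.5 = -55.2500; (r_i+r_j)·cross = 10·-55.2500 = -552.5000
Σcross = 909.2500 → A = |Σcross|/2 = 454.6250 mm²
Σ(r_i+r_j)·cross = 32428.1250 → first moment M = |Σ|/6 = 5404.6875
R_c = M/A = 5404.6875/454.6250 = 11.8882 mm
θ = 330° = 5.759587 rad
V = θ·R_c·A = 5.759587·11.8882·454.6250 = 31128.765 mm³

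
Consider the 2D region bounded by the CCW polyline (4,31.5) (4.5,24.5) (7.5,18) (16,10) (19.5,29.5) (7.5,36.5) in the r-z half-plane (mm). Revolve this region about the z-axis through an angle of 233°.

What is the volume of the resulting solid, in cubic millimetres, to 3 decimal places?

Profile (r,z), 6 vertices: (4,31.5) (4.5,24.5) (7.5,18) (16,10) (19.5,29.5) (7.5,36.5)
edge 0: (4,31.5)→(4.5,24.5)  cross = 4·24.5 − 4.5·31.5 = -43.7500; (r_i+r_j)·cross = 8.5·-43.7500 = -371.8750
edge 1: (4.5,24.5)→(7.5,18)  cross = 4.5·18 − 7.5·24.5 = -102.7500; (r_i+r_j)·cross = 12·-102.7500 = -1233.0000
edge 2: (7.5,18)→(16,10)  cross = 7.5·10 − 16·18 = -213.0000; (r_i+r_j)·cross = 23.5·-213.0000 = -5005.5000
edge 3: (16,10)→(19.5,29.5)  cross = 16·29.5 − 19.5·10 = 277.0000; (r_i+r_j)·cross = 35.5·277.0000 = 9833.5000
edge 4: (19.5,29.5)→(7.5,36.5)  cross = 19.5·36.5 − 7.5·29.5 = 490.5000; (r_i+r_j)·cross = 27·490.5000 = 13243.5000
edge 5: (7.5,36.5)→(4,31.5)  cross = 7.5·31.5 − 4·36.5 = 90.2500; (r_i+r_j)·cross = 11.5·90.2500 = 1037.8750
Σcross = 498.2500 → A = |Σcross|/2 = 249.1250 mm²
Σ(r_i+r_j)·cross = 17504.5000 → first moment M = |Σ|/6 = 2917.4167
R_c = M/A = 2917.4167/249.1250 = 11.7107 mm
θ = 233° = 4.066617 rad
V = θ·R_c·A = 4.066617·11.7107·249.1250 = 11864.017 mm³

Volume = 11864.017 mm³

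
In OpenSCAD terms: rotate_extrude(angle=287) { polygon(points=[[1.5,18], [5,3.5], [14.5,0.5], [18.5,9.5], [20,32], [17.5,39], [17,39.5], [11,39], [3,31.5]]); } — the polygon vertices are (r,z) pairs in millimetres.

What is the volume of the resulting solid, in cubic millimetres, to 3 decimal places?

Volume = 30966.016 mm³

Profile (r,z), 9 vertices: (1.5,18) (5,3.5) (14.5,0.5) (18.5,9.5) (20,32) (17.5,39) (17,39.5) (11,39) (3,31.5)
edge 0: (1.5,18)→(5,3.5)  cross = 1.5·3.5 − 5·18 = -84.7500; (r_i+r_j)·cross = 6.5·-84.7500 = -550.8750
edge 1: (5,3.5)→(14.5,0.5)  cross = 5·0.5 − 14.5·3.5 = -48.2500; (r_i+r_j)·cross = 19.5·-48.2500 = -940.8750
edge 2: (14.5,0.5)→(18.5,9.5)  cross = 14.5·9.5 − 18.5·0.5 = 128.5000; (r_i+r_j)·cross = 33·128.5000 = 4240.5000
edge 3: (18.5,9.5)→(20,32)  cross = 18.5·32 − 20·9.5 = 402.0000; (r_i+r_j)·cross = 38.5·402.0000 = 15477.0000
edge 4: (20,32)→(17.5,39)  cross = 20·39 − 17.5·32 = 220.0000; (r_i+r_j)·cross = 37.5·220.0000 = 8250.0000
edge 5: (17.5,39)→(17,39.5)  cross = 17.5·39.5 − 17·39 = 28.2500; (r_i+r_j)·cross = 34.5·28.2500 = 974.6250
edge 6: (17,39.5)→(11,39)  cross = 17·39 − 11·39.5 = 228.5000; (r_i+r_j)·cross = 28·228.5000 = 6398.0000
edge 7: (11,39)→(3,31.5)  cross = 11·31.5 − 3·39 = 229.5000; (r_i+r_j)·cross = 14·229.5000 = 3213.0000
edge 8: (3,31.5)→(1.5,18)  cross = 3·18 − 1.5·31.5 = 6.7500; (r_i+r_j)·cross = 4.5·6.7500 = 30.3750
Σcross = 1110.5000 → A = |Σcross|/2 = 555.2500 mm²
Σ(r_i+r_j)·cross = 37091.7500 → first moment M = |Σ|/6 = 6181.9583
R_c = M/A = 6181.9583/555.2500 = 11.1336 mm
θ = 287° = 5.009095 rad
V = θ·R_c·A = 5.009095·11.1336·555.2500 = 30966.016 mm³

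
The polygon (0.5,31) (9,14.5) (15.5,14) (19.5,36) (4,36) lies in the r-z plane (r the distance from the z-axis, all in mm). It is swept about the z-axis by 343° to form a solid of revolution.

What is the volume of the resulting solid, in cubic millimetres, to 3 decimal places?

Profile (r,z), 5 vertices: (0.5,31) (9,14.5) (15.5,14) (19.5,36) (4,36)
edge 0: (0.5,31)→(9,14.5)  cross = 0.5·14.5 − 9·31 = -271.7500; (r_i+r_j)·cross = 9.5·-271.7500 = -2581.6250
edge 1: (9,14.5)→(15.5,14)  cross = 9·14 − 15.5·14.5 = -98.7500; (r_i+r_j)·cross = 24.5·-98.7500 = -2419.3750
edge 2: (15.5,14)→(19.5,36)  cross = 15.5·36 − 19.5·14 = 285.0000; (r_i+r_j)·cross = 35·285.0000 = 9975.0000
edge 3: (19.5,36)→(4,36)  cross = 19.5·36 − 4·36 = 558.0000; (r_i+r_j)·cross = 23.5·558.0000 = 13113.0000
edge 4: (4,36)→(0.5,31)  cross = 4·31 − 0.5·36 = 106.0000; (r_i+r_j)·cross = 4.5·106.0000 = 477.0000
Σcross = 578.5000 → A = |Σcross|/2 = 289.2500 mm²
Σ(r_i+r_j)·cross = 18564.0000 → first moment M = |Σ|/6 = 3094.0000
R_c = M/A = 3094.0000/289.2500 = 10.6966 mm
θ = 343° = 5.986479 rad
V = θ·R_c·A = 5.986479·10.6966·289.2500 = 18522.167 mm³

Volume = 18522.167 mm³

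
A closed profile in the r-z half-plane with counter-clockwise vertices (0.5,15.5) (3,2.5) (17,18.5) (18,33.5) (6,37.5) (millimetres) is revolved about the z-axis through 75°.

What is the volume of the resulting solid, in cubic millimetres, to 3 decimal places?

Profile (r,z), 5 vertices: (0.5,15.5) (3,2.5) (17,18.5) (18,33.5) (6,37.5)
edge 0: (0.5,15.5)→(3,2.5)  cross = 0.5·2.5 − 3·15.5 = -45.2500; (r_i+r_j)·cross = 3.5·-45.2500 = -158.3750
edge 1: (3,2.5)→(17,18.5)  cross = 3·18.5 − 17·2.5 = 13.0000; (r_i+r_j)·cross = 20·13.0000 = 260.0000
edge 2: (17,18.5)→(18,33.5)  cross = 17·33.5 − 18·18.5 = 236.5000; (r_i+r_j)·cross = 35·236.5000 = 8277.5000
edge 3: (18,33.5)→(6,37.5)  cross = 18·37.5 − 6·33.5 = 474.0000; (r_i+r_j)·cross = 24·474.0000 = 11376.0000
edge 4: (6,37.5)→(0.5,15.5)  cross = 6·15.5 − 0.5·37.5 = 74.2500; (r_i+r_j)·cross = 6.5·74.2500 = 482.6250
Σcross = 752.5000 → A = |Σcross|/2 = 376.2500 mm²
Σ(r_i+r_j)·cross = 20237.7500 → first moment M = |Σ|/6 = 3372.9583
R_c = M/A = 3372.9583/376.2500 = 8.9647 mm
θ = 75° = 1.308997 rad
V = θ·R_c·A = 1.308997·8.9647·376.2500 = 4415.192 mm³

Volume = 4415.192 mm³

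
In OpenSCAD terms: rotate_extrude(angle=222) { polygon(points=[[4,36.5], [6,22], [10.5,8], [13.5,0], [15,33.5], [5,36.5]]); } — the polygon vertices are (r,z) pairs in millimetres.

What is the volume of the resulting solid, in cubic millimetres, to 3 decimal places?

Volume = 8973.726 mm³

Profile (r,z), 6 vertices: (4,36.5) (6,22) (10.5,8) (13.5,0) (15,33.5) (5,36.5)
edge 0: (4,36.5)→(6,22)  cross = 4·22 − 6·36.5 = -131.0000; (r_i+r_j)·cross = 10·-131.0000 = -1310.0000
edge 1: (6,22)→(10.5,8)  cross = 6·8 − 10.5·22 = -183.0000; (r_i+r_j)·cross = 16.5·-183.0000 = -3019.5000
edge 2: (10.5,8)→(13.5,0)  cross = 10.5·0 − 13.5·8 = -108.0000; (r_i+r_j)·cross = 24·-108.0000 = -2592.0000
edge 3: (13.5,0)→(15,33.5)  cross = 13.5·33.5 − 15·0 = 452.2500; (r_i+r_j)·cross = 28.5·452.2500 = 12889.1250
edge 4: (15,33.5)→(5,36.5)  cross = 15·36.5 − 5·33.5 = 380.0000; (r_i+r_j)·cross = 20·380.0000 = 7600.0000
edge 5: (5,36.5)→(4,36.5)  cross = 5·36.5 − 4·36.5 = 36.5000; (r_i+r_j)·cross = 9·36.5000 = 328.5000
Σcross = 446.7500 → A = |Σcross|/2 = 223.3750 mm²
Σ(r_i+r_j)·cross = 13896.1250 → first moment M = |Σ|/6 = 2316.0208
R_c = M/A = 2316.0208/223.3750 = 10.3683 mm
θ = 222° = 3.874631 rad
V = θ·R_c·A = 3.874631·10.3683·223.3750 = 8973.726 mm³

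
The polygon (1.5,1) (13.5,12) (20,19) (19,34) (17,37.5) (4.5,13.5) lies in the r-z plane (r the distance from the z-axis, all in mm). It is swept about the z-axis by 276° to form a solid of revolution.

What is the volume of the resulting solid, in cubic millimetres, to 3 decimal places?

Volume = 15346.405 mm³

Profile (r,z), 6 vertices: (1.5,1) (13.5,12) (20,19) (19,34) (17,37.5) (4.5,13.5)
edge 0: (1.5,1)→(13.5,12)  cross = 1.5·12 − 13.5·1 = 4.5000; (r_i+r_j)·cross = 15·4.5000 = 67.5000
edge 1: (13.5,12)→(20,19)  cross = 13.5·19 − 20·12 = 16.5000; (r_i+r_j)·cross = 33.5·16.5000 = 552.7500
edge 2: (20,19)→(19,34)  cross = 20·34 − 19·19 = 319.0000; (r_i+r_j)·cross = 39·319.0000 = 12441.0000
edge 3: (19,34)→(17,37.5)  cross = 19·37.5 − 17·34 = 134.5000; (r_i+r_j)·cross = 36·134.5000 = 4842.0000
edge 4: (17,37.5)→(4.5,13.5)  cross = 17·13.5 − 4.5·37.5 = 60.7500; (r_i+r_j)·cross = 21.5·60.7500 = 1306.1250
edge 5: (4.5,13.5)→(1.5,1)  cross = 4.5·1 − 1.5·13.5 = -15.7500; (r_i+r_j)·cross = 6·-15.7500 = -94.5000
Σcross = 519.5000 → A = |Σcross|/2 = 259.7500 mm²
Σ(r_i+r_j)·cross = 19114.8750 → first moment M = |Σ|/6 = 3185.8125
R_c = M/A = 3185.8125/259.7500 = 12.2649 mm
θ = 276° = 4.817109 rad
V = θ·R_c·A = 4.817109·12.2649·259.7500 = 15346.405 mm³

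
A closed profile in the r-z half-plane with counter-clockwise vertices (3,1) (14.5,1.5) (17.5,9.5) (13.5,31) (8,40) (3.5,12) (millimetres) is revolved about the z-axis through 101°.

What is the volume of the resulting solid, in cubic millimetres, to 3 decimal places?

Volume = 6403.454 mm³

Profile (r,z), 6 vertices: (3,1) (14.5,1.5) (17.5,9.5) (13.5,31) (8,40) (3.5,12)
edge 0: (3,1)→(14.5,1.5)  cross = 3·1.5 − 14.5·1 = -10.0000; (r_i+r_j)·cross = 17.5·-10.0000 = -175.0000
edge 1: (14.5,1.5)→(17.5,9.5)  cross = 14.5·9.5 − 17.5·1.5 = 111.5000; (r_i+r_j)·cross = 32·111.5000 = 3568.0000
edge 2: (17.5,9.5)→(13.5,31)  cross = 17.5·31 − 13.5·9.5 = 414.2500; (r_i+r_j)·cross = 31·414.2500 = 12841.7500
edge 3: (13.5,31)→(8,40)  cross = 13.5·40 − 8·31 = 292.0000; (r_i+r_j)·cross = 21.5·292.0000 = 6278.0000
edge 4: (8,40)→(3.5,12)  cross = 8·12 − 3.5·40 = -44.0000; (r_i+r_j)·cross = 11.5·-44.0000 = -506.0000
edge 5: (3.5,12)→(3,1)  cross = 3.5·1 − 3·12 = -32.5000; (r_i+r_j)·cross = 6.5·-32.5000 = -211.2500
Σcross = 731.2500 → A = |Σcross|/2 = 365.6250 mm²
Σ(r_i+r_j)·cross = 21795.5000 → first moment M = |Σ|/6 = 3632.5833
R_c = M/A = 3632.5833/365.6250 = 9.9353 mm
θ = 101° = 1.762783 rad
V = θ·R_c·A = 1.762783·9.9353·365.6250 = 6403.454 mm³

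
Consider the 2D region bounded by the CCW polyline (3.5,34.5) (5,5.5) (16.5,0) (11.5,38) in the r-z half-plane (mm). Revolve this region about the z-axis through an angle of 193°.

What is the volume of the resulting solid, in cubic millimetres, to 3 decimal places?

Profile (r,z), 4 vertices: (3.5,34.5) (5,5.5) (16.5,0) (11.5,38)
edge 0: (3.5,34.5)→(5,5.5)  cross = 3.5·5.5 − 5·34.5 = -153.2500; (r_i+r_j)·cross = 8.5·-153.2500 = -1302.6250
edge 1: (5,5.5)→(16.5,0)  cross = 5·0 − 16.5·5.5 = -90.7500; (r_i+r_j)·cross = 21.5·-90.7500 = -1951.1250
edge 2: (16.5,0)→(11.5,38)  cross = 16.5·38 − 11.5·0 = 627.0000; (r_i+r_j)·cross = 28·627.0000 = 17556.0000
edge 3: (11.5,38)→(3.5,34.5)  cross = 11.5·34.5 − 3.5·38 = 263.7500; (r_i+r_j)·cross = 15·263.7500 = 3956.2500
Σcross = 646.7500 → A = |Σcross|/2 = 323.3750 mm²
Σ(r_i+r_j)·cross = 18258.5000 → first moment M = |Σ|/6 = 3043.0833
R_c = M/A = 3043.0833/323.3750 = 9.4104 mm
θ = 193° = 3.368485 rad
V = θ·R_c·A = 3.368485·9.4104·323.3750 = 10250.582 mm³

Volume = 10250.582 mm³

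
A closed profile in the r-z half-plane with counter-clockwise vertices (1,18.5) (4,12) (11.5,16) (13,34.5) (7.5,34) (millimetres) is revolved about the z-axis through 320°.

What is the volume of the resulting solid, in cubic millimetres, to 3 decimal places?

Volume = 7273.951 mm³

Profile (r,z), 5 vertices: (1,18.5) (4,12) (11.5,16) (13,34.5) (7.5,34)
edge 0: (1,18.5)→(4,12)  cross = 1·12 − 4·18.5 = -62.0000; (r_i+r_j)·cross = 5·-62.0000 = -310.0000
edge 1: (4,12)→(11.5,16)  cross = 4·16 − 11.5·12 = -74.0000; (r_i+r_j)·cross = 15.5·-74.0000 = -1147.0000
edge 2: (11.5,16)→(13,34.5)  cross = 11.5·34.5 − 13·16 = 188.7500; (r_i+r_j)·cross = 24.5·188.7500 = 4624.3750
edge 3: (13,34.5)→(7.5,34)  cross = 13·34 − 7.5·34.5 = 183.2500; (r_i+r_j)·cross = 20.5·183.2500 = 3756.6250
edge 4: (7.5,34)→(1,18.5)  cross = 7.5·18.5 − 1·34 = 104.7500; (r_i+r_j)·cross = 8.5·104.7500 = 890.3750
Σcross = 340.7500 → A = |Σcross|/2 = 170.3750 mm²
Σ(r_i+r_j)·cross = 7814.3750 → first moment M = |Σ|/6 = 1302.3958
R_c = M/A = 1302.3958/170.3750 = 7.6443 mm
θ = 320° = 5.585054 rad
V = θ·R_c·A = 5.585054·7.6443·170.3750 = 7273.951 mm³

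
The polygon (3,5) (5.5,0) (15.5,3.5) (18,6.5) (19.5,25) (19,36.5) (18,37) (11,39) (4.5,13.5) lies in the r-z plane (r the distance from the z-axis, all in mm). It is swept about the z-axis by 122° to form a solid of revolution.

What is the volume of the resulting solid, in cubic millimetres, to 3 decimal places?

Volume = 11489.490 mm³

Profile (r,z), 9 vertices: (3,5) (5.5,0) (15.5,3.5) (18,6.5) (19.5,25) (19,36.5) (18,37) (11,39) (4.5,13.5)
edge 0: (3,5)→(5.5,0)  cross = 3·0 − 5.5·5 = -27.5000; (r_i+r_j)·cross = 8.5·-27.5000 = -233.7500
edge 1: (5.5,0)→(15.5,3.5)  cross = 5.5·3.5 − 15.5·0 = 19.2500; (r_i+r_j)·cross = 21·19.2500 = 404.2500
edge 2: (15.5,3.5)→(18,6.5)  cross = 15.5·6.5 − 18·3.5 = 37.7500; (r_i+r_j)·cross = 33.5·37.7500 = 1264.6250
edge 3: (18,6.5)→(19.5,25)  cross = 18·25 − 19.5·6.5 = 323.2500; (r_i+r_j)·cross = 37.5·323.2500 = 12121.8750
edge 4: (19.5,25)→(19,36.5)  cross = 19.5·36.5 − 19·25 = 236.7500; (r_i+r_j)·cross = 38.5·236.7500 = 9114.8750
edge 5: (19,36.5)→(18,37)  cross = 19·37 − 18·36.5 = 46.0000; (r_i+r_j)·cross = 37·46.0000 = 1702.0000
edge 6: (18,37)→(11,39)  cross = 18·39 − 11·37 = 295.0000; (r_i+r_j)·cross = 29·295.0000 = 8555.0000
edge 7: (11,39)→(4.5,13.5)  cross = 11·13.5 − 4.5·39 = -27.0000; (r_i+r_j)·cross = 15.5·-27.0000 = -418.5000
edge 8: (4.5,13.5)→(3,5)  cross = 4.5·5 − 3·13.5 = -18.0000; (r_i+r_j)·cross = 7.5·-18.0000 = -135.0000
Σcross = 885.5000 → A = |Σcross|/2 = 442.7500 mm²
Σ(r_i+r_j)·cross = 32375.3750 → first moment M = |Σ|/6 = 5395.8958
R_c = M/A = 5395.8958/442.7500 = 12.1872 mm
θ = 122° = 2.129302 rad
V = θ·R_c·A = 2.129302·12.1872·442.7500 = 11489.490 mm³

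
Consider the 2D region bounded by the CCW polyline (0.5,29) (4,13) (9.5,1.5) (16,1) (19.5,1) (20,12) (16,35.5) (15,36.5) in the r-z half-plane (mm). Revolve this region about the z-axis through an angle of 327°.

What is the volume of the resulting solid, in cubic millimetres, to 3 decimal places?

Profile (r,z), 8 vertices: (0.5,29) (4,13) (9.5,1.5) (16,1) (19.5,1) (20,12) (16,35.5) (15,36.5)
edge 0: (0.5,29)→(4,13)  cross = 0.5·13 − 4·29 = -109.5000; (r_i+r_j)·cross = 4.5·-109.5000 = -492.7500
edge 1: (4,13)→(9.5,1.5)  cross = 4·1.5 − 9.5·13 = -117.5000; (r_i+r_j)·cross = 13.5·-117.5000 = -1586.2500
edge 2: (9.5,1.5)→(16,1)  cross = 9.5·1 − 16·1.5 = -14.5000; (r_i+r_j)·cross = 25.5·-14.5000 = -369.7500
edge 3: (16,1)→(19.5,1)  cross = 16·1 − 19.5·1 = -3.5000; (r_i+r_j)·cross = 35.5·-3.5000 = -124.2500
edge 4: (19.5,1)→(20,12)  cross = 19.5·12 − 20·1 = 214.0000; (r_i+r_j)·cross = 39.5·214.0000 = 8453.0000
edge 5: (20,12)→(16,35.5)  cross = 20·35.5 − 16·12 = 518.0000; (r_i+r_j)·cross = 36·518.0000 = 18648.0000
edge 6: (16,35.5)→(15,36.5)  cross = 16·36.5 − 15·35.5 = 51.5000; (r_i+r_j)·cross = 31·51.5000 = 1596.5000
edge 7: (15,36.5)→(0.5,29)  cross = 15·29 − 0.5·36.5 = 416.7500; (r_i+r_j)·cross = 15.5·416.7500 = 6459.6250
Σcross = 955.2500 → A = |Σcross|/2 = 477.6250 mm²
Σ(r_i+r_j)·cross = 32584.1250 → first moment M = |Σ|/6 = 5430.6875
R_c = M/A = 5430.6875/477.6250 = 11.3702 mm
θ = 327° = 5.707227 rad
V = θ·R_c·A = 5.707227·11.3702·477.6250 = 30994.164 mm³

Volume = 30994.164 mm³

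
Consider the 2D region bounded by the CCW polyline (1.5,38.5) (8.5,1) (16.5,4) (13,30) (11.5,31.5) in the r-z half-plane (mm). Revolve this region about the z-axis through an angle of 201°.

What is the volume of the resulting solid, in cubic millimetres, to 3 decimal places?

Volume = 9922.256 mm³

Profile (r,z), 5 vertices: (1.5,38.5) (8.5,1) (16.5,4) (13,30) (11.5,31.5)
edge 0: (1.5,38.5)→(8.5,1)  cross = 1.5·1 − 8.5·38.5 = -325.7500; (r_i+r_j)·cross = 10·-325.7500 = -3257.5000
edge 1: (8.5,1)→(16.5,4)  cross = 8.5·4 − 16.5·1 = 17.5000; (r_i+r_j)·cross = 25·17.5000 = 437.5000
edge 2: (16.5,4)→(13,30)  cross = 16.5·30 − 13·4 = 443.0000; (r_i+r_j)·cross = 29.5·443.0000 = 13068.5000
edge 3: (13,30)→(11.5,31.5)  cross = 13·31.5 − 11.5·30 = 64.5000; (r_i+r_j)·cross = 24.5·64.5000 = 1580.2500
edge 4: (11.5,31.5)→(1.5,38.5)  cross = 11.5·38.5 − 1.5·31.5 = 395.5000; (r_i+r_j)·cross = 13·395.5000 = 5141.5000
Σcross = 594.7500 → A = |Σcross|/2 = 297.3750 mm²
Σ(r_i+r_j)·cross = 16970.2500 → first moment M = |Σ|/6 = 2828.3750
R_c = M/A = 2828.3750/297.3750 = 9.5111 mm
θ = 201° = 3.508112 rad
V = θ·R_c·A = 3.508112·9.5111·297.3750 = 9922.256 mm³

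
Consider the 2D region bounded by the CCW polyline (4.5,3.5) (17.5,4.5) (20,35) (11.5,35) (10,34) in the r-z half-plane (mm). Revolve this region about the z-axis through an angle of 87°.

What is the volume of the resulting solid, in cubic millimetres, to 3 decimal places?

Profile (r,z), 5 vertices: (4.5,3.5) (17.5,4.5) (20,35) (11.5,35) (10,34)
edge 0: (4.5,3.5)→(17.5,4.5)  cross = 4.5·4.5 − 17.5·3.5 = -41.0000; (r_i+r_j)·cross = 22·-41.0000 = -902.0000
edge 1: (17.5,4.5)→(20,35)  cross = 17.5·35 − 20·4.5 = 522.5000; (r_i+r_j)·cross = 37.5·522.5000 = 19593.7500
edge 2: (20,35)→(11.5,35)  cross = 20·35 − 11.5·35 = 297.5000; (r_i+r_j)·cross = 31.5·297.5000 = 9371.2500
edge 3: (11.5,35)→(10,34)  cross = 11.5·34 − 10·35 = 41.0000; (r_i+r_j)·cross = 21.5·41.0000 = 881.5000
edge 4: (10,34)→(4.5,3.5)  cross = 10·3.5 − 4.5·34 = -118.0000; (r_i+r_j)·cross = 14.5·-118.0000 = -1711.0000
Σcross = 702.0000 → A = |Σcross|/2 = 351.0000 mm²
Σ(r_i+r_j)·cross = 27233.5000 → first moment M = |Σ|/6 = 4538.9167
R_c = M/A = 4538.9167/351.0000 = 12.9314 mm
θ = 87° = 1.518436 rad
V = θ·R_c·A = 1.518436·12.9314·351.0000 = 6892.057 mm³

Volume = 6892.057 mm³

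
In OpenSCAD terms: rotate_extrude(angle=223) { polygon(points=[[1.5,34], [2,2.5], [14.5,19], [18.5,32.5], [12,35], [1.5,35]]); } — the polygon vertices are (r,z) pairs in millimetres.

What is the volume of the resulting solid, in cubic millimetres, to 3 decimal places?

Profile (r,z), 6 vertices: (1.5,34) (2,2.5) (14.5,19) (18.5,32.5) (12,35) (1.5,35)
edge 0: (1.5,34)→(2,2.5)  cross = 1.5·2.5 − 2·34 = -64.2500; (r_i+r_j)·cross = 3.5·-64.2500 = -224.8750
edge 1: (2,2.5)→(14.5,19)  cross = 2·19 − 14.5·2.5 = 1.7500; (r_i+r_j)·cross = 16.5·1.7500 = 28.8750
edge 2: (14.5,19)→(18.5,32.5)  cross = 14.5·32.5 − 18.5·19 = 119.7500; (r_i+r_j)·cross = 33·119.7500 = 3951.7500
edge 3: (18.5,32.5)→(12,35)  cross = 18.5·35 − 12·32.5 = 257.5000; (r_i+r_j)·cross = 30.5·257.5000 = 7853.7500
edge 4: (12,35)→(1.5,35)  cross = 12·35 − 1.5·35 = 367.5000; (r_i+r_j)·cross = 13.5·367.5000 = 4961.2500
edge 5: (1.5,35)→(1.5,34)  cross = 1.5·34 − 1.5·35 = -1.5000; (r_i+r_j)·cross = 3·-1.5000 = -4.5000
Σcross = 680.7500 → A = |Σcross|/2 = 340.3750 mm²
Σ(r_i+r_j)·cross = 16566.2500 → first moment M = |Σ|/6 = 2761.0417
R_c = M/A = 2761.0417/340.3750 = 8.1118 mm
θ = 223° = 3.892084 rad
V = θ·R_c·A = 3.892084·8.1118·340.3750 = 10746.207 mm³

Volume = 10746.207 mm³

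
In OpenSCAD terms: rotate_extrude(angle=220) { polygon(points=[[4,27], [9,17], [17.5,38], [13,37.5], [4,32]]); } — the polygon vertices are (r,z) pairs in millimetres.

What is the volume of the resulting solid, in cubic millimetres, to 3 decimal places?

Volume = 5257.143 mm³

Profile (r,z), 5 vertices: (4,27) (9,17) (17.5,38) (13,37.5) (4,32)
edge 0: (4,27)→(9,17)  cross = 4·17 − 9·27 = -175.0000; (r_i+r_j)·cross = 13·-175.0000 = -2275.0000
edge 1: (9,17)→(17.5,38)  cross = 9·38 − 17.5·17 = 44.5000; (r_i+r_j)·cross = 26.5·44.5000 = 1179.2500
edge 2: (17.5,38)→(13,37.5)  cross = 17.5·37.5 − 13·38 = 162.2500; (r_i+r_j)·cross = 30.5·162.2500 = 4948.6250
edge 3: (13,37.5)→(4,32)  cross = 13·32 − 4·37.5 = 266.0000; (r_i+r_j)·cross = 17·266.0000 = 4522.0000
edge 4: (4,32)→(4,27)  cross = 4·27 − 4·32 = -20.0000; (r_i+r_j)·cross = 8·-20.0000 = -160.0000
Σcross = 277.7500 → A = |Σcross|/2 = 138.8750 mm²
Σ(r_i+r_j)·cross = 8214.8750 → first moment M = |Σ|/6 = 1369.1458
R_c = M/A = 1369.1458/138.8750 = 9.8588 mm
θ = 220° = 3.839724 rad
V = θ·R_c·A = 3.839724·9.8588·138.8750 = 5257.143 mm³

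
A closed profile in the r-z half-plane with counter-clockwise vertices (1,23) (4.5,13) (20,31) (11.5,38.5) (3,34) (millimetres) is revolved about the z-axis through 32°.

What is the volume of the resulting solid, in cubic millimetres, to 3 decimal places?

Volume = 1276.185 mm³

Profile (r,z), 5 vertices: (1,23) (4.5,13) (20,31) (11.5,38.5) (3,34)
edge 0: (1,23)→(4.5,13)  cross = 1·13 − 4.5·23 = -90.5000; (r_i+r_j)·cross = 5.5·-90.5000 = -497.7500
edge 1: (4.5,13)→(20,31)  cross = 4.5·31 − 20·13 = -120.5000; (r_i+r_j)·cross = 24.5·-120.5000 = -2952.2500
edge 2: (20,31)→(11.5,38.5)  cross = 20·38.5 − 11.5·31 = 413.5000; (r_i+r_j)·cross = 31.5·413.5000 = 13025.2500
edge 3: (11.5,38.5)→(3,34)  cross = 11.5·34 − 3·38.5 = 275.5000; (r_i+r_j)·cross = 14.5·275.5000 = 3994.7500
edge 4: (3,34)→(1,23)  cross = 3·23 − 1·34 = 35.0000; (r_i+r_j)·cross = 4·35.0000 = 140.0000
Σcross = 513.0000 → A = |Σcross|/2 = 256.5000 mm²
Σ(r_i+r_j)·cross = 13710.0000 → first moment M = |Σ|/6 = 2285.0000
R_c = M/A = 2285.0000/256.5000 = 8.9084 mm
θ = 32° = 0.558505 rad
V = θ·R_c·A = 0.558505·8.9084·256.5000 = 1276.185 mm³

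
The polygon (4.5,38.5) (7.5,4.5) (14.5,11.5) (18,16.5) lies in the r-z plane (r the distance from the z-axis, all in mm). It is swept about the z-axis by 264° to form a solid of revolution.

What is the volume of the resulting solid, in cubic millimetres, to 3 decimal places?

Volume = 9376.607 mm³

Profile (r,z), 4 vertices: (4.5,38.5) (7.5,4.5) (14.5,11.5) (18,16.5)
edge 0: (4.5,38.5)→(7.5,4.5)  cross = 4.5·4.5 − 7.5·38.5 = -268.5000; (r_i+r_j)·cross = 12·-268.5000 = -3222.0000
edge 1: (7.5,4.5)→(14.5,11.5)  cross = 7.5·11.5 − 14.5·4.5 = 21.0000; (r_i+r_j)·cross = 22·21.0000 = 462.0000
edge 2: (14.5,11.5)→(18,16.5)  cross = 14.5·16.5 − 18·11.5 = 32.2500; (r_i+r_j)·cross = 32.5·32.2500 = 1048.1250
edge 3: (18,16.5)→(4.5,38.5)  cross = 18·38.5 − 4.5·16.5 = 618.7500; (r_i+r_j)·cross = 22.5·618.7500 = 13921.8750
Σcross = 403.5000 → A = |Σcross|/2 = 201.7500 mm²
Σ(r_i+r_j)·cross = 12210.0000 → first moment M = |Σ|/6 = 2035.0000
R_c = M/A = 2035.0000/201.7500 = 10.0867 mm
θ = 264° = 4.607669 rad
V = θ·R_c·A = 4.607669·10.0867·201.7500 = 9376.607 mm³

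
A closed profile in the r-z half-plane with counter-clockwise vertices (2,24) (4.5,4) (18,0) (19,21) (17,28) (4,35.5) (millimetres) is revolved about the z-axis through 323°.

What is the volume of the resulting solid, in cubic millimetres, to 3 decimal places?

Profile (r,z), 6 vertices: (2,24) (4.5,4) (18,0) (19,21) (17,28) (4,35.5)
edge 0: (2,24)→(4.5,4)  cross = 2·4 − 4.5·24 = -100.0000; (r_i+r_j)·cross = 6.5·-100.0000 = -650.0000
edge 1: (4.5,4)→(18,0)  cross = 4.5·0 − 18·4 = -72.0000; (r_i+r_j)·cross = 22.5·-72.0000 = -1620.0000
edge 2: (18,0)→(19,21)  cross = 18·21 − 19·0 = 378.0000; (r_i+r_j)·cross = 37·378.0000 = 13986.0000
edge 3: (19,21)→(17,28)  cross = 19·28 − 17·21 = 175.0000; (r_i+r_j)·cross = 36·175.0000 = 6300.0000
edge 4: (17,28)→(4,35.5)  cross = 17·35.5 − 4·28 = 491.5000; (r_i+r_j)·cross = 21·491.5000 = 10321.5000
edge 5: (4,35.5)→(2,24)  cross = 4·24 − 2·35.5 = 25.0000; (r_i+r_j)·cross = 6·25.0000 = 150.0000
Σcross = 897.5000 → A = |Σcross|/2 = 448.7500 mm²
Σ(r_i+r_j)·cross = 28487.5000 → first moment M = |Σ|/6 = 4747.9167
R_c = M/A = 4747.9167/448.7500 = 10.5803 mm
θ = 323° = 5.637413 rad
V = θ·R_c·A = 5.637413·10.5803·448.7500 = 26765.969 mm³

Volume = 26765.969 mm³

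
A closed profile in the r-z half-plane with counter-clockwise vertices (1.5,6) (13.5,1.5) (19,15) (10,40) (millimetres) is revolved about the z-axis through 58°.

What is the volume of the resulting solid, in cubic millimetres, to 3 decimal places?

Volume = 3739.361 mm³

Profile (r,z), 4 vertices: (1.5,6) (13.5,1.5) (19,15) (10,40)
edge 0: (1.5,6)→(13.5,1.5)  cross = 1.5·1.5 − 13.5·6 = -78.7500; (r_i+r_j)·cross = 15·-78.7500 = -1181.2500
edge 1: (13.5,1.5)→(19,15)  cross = 13.5·15 − 19·1.5 = 174.0000; (r_i+r_j)·cross = 32.5·174.0000 = 5655.0000
edge 2: (19,15)→(10,40)  cross = 19·40 − 10·15 = 610.0000; (r_i+r_j)·cross = 29·610.0000 = 17690.0000
edge 3: (10,40)→(1.5,6)  cross = 10·6 − 1.5·40 = 0.0000; (r_i+r_j)·cross = 11.5·0.0000 = 0.0000
Σcross = 705.2500 → A = |Σcross|/2 = 352.6250 mm²
Σ(r_i+r_j)·cross = 22163.7500 → first moment M = |Σ|/6 = 3693.9583
R_c = M/A = 3693.9583/352.6250 = 10.4756 mm
θ = 58° = 1.012291 rad
V = θ·R_c·A = 1.012291·10.4756·352.6250 = 3739.361 mm³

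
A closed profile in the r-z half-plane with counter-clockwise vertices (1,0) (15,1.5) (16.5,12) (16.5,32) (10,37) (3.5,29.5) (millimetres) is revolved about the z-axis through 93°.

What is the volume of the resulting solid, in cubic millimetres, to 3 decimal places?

Volume = 6926.582 mm³

Profile (r,z), 6 vertices: (1,0) (15,1.5) (16.5,12) (16.5,32) (10,37) (3.5,29.5)
edge 0: (1,0)→(15,1.5)  cross = 1·1.5 − 15·0 = 1.5000; (r_i+r_j)·cross = 16·1.5000 = 24.0000
edge 1: (15,1.5)→(16.5,12)  cross = 15·12 − 16.5·1.5 = 155.2500; (r_i+r_j)·cross = 31.5·155.2500 = 4890.3750
edge 2: (16.5,12)→(16.5,32)  cross = 16.5·32 − 16.5·12 = 330.0000; (r_i+r_j)·cross = 33·330.0000 = 10890.0000
edge 3: (16.5,32)→(10,37)  cross = 16.5·37 − 10·32 = 290.5000; (r_i+r_j)·cross = 26.5·290.5000 = 7698.2500
edge 4: (10,37)→(3.5,29.5)  cross = 10·29.5 − 3.5·37 = 165.5000; (r_i+r_j)·cross = 13.5·165.5000 = 2234.2500
edge 5: (3.5,29.5)→(1,0)  cross = 3.5·0 − 1·29.5 = -29.5000; (r_i+r_j)·cross = 4.5·-29.5000 = -132.7500
Σcross = 913.2500 → A = |Σcross|/2 = 456.6250 mm²
Σ(r_i+r_j)·cross = 25604.1250 → first moment M = |Σ|/6 = 4267.3542
R_c = M/A = 4267.3542/456.6250 = 9.3454 mm
θ = 93° = 1.623156 rad
V = θ·R_c·A = 1.623156·9.3454·456.6250 = 6926.582 mm³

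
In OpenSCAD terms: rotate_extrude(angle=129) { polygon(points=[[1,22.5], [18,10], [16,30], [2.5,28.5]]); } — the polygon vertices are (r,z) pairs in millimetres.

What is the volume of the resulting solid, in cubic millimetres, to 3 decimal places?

Volume = 4713.322 mm³

Profile (r,z), 4 vertices: (1,22.5) (18,10) (16,30) (2.5,28.5)
edge 0: (1,22.5)→(18,10)  cross = 1·10 − 18·22.5 = -395.0000; (r_i+r_j)·cross = 19·-395.0000 = -7505.0000
edge 1: (18,10)→(16,30)  cross = 18·30 − 16·10 = 380.0000; (r_i+r_j)·cross = 34·380.0000 = 12920.0000
edge 2: (16,30)→(2.5,28.5)  cross = 16·28.5 − 2.5·30 = 381.0000; (r_i+r_j)·cross = 18.5·381.0000 = 7048.5000
edge 3: (2.5,28.5)→(1,22.5)  cross = 2.5·22.5 − 1·28.5 = 27.7500; (r_i+r_j)·cross = 3.5·27.7500 = 97.1250
Σcross = 393.7500 → A = |Σcross|/2 = 196.8750 mm²
Σ(r_i+r_j)·cross = 12560.6250 → first moment M = |Σ|/6 = 2093.4375
R_c = M/A = 2093.4375/196.8750 = 10.6333 mm
θ = 129° = 2.251475 rad
V = θ·R_c·A = 2.251475·10.6333·196.8750 = 4713.322 mm³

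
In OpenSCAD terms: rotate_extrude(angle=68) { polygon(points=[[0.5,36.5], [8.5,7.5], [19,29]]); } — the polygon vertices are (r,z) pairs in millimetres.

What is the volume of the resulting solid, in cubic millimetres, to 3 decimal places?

Volume = 2639.101 mm³

Profile (r,z), 3 vertices: (0.5,36.5) (8.5,7.5) (19,29)
edge 0: (0.5,36.5)→(8.5,7.5)  cross = 0.5·7.5 − 8.5·36.5 = -306.5000; (r_i+r_j)·cross = 9·-306.5000 = -2758.5000
edge 1: (8.5,7.5)→(19,29)  cross = 8.5·29 − 19·7.5 = 104.0000; (r_i+r_j)·cross = 27.5·104.0000 = 2860.0000
edge 2: (19,29)→(0.5,36.5)  cross = 19·36.5 − 0.5·29 = 679.0000; (r_i+r_j)·cross = 19.5·679.0000 = 13240.5000
Σcross = 476.5000 → A = |Σcross|/2 = 238.2500 mm²
Σ(r_i+r_j)·cross = 13342.0000 → first moment M = |Σ|/6 = 2223.6667
R_c = M/A = 2223.6667/238.2500 = 9.3333 mm
θ = 68° = 1.186824 rad
V = θ·R_c·A = 1.186824·9.3333·238.2500 = 2639.101 mm³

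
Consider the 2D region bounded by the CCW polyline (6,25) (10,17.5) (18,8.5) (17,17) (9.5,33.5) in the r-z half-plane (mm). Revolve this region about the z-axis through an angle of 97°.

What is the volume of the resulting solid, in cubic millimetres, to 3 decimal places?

Volume = 2333.547 mm³

Profile (r,z), 5 vertices: (6,25) (10,17.5) (18,8.5) (17,17) (9.5,33.5)
edge 0: (6,25)→(10,17.5)  cross = 6·17.5 − 10·25 = -145.0000; (r_i+r_j)·cross = 16·-145.0000 = -2320.0000
edge 1: (10,17.5)→(18,8.5)  cross = 10·8.5 − 18·17.5 = -230.0000; (r_i+r_j)·cross = 28·-230.0000 = -6440.0000
edge 2: (18,8.5)→(17,17)  cross = 18·17 − 17·8.5 = 161.5000; (r_i+r_j)·cross = 35·161.5000 = 5652.5000
edge 3: (17,17)→(9.5,33.5)  cross = 17·33.5 − 9.5·17 = 408.0000; (r_i+r_j)·cross = 26.5·408.0000 = 10812.0000
edge 4: (9.5,33.5)→(6,25)  cross = 9.5·25 − 6·33.5 = 36.5000; (r_i+r_j)·cross = 15.5·36.5000 = 565.7500
Σcross = 231.0000 → A = |Σcross|/2 = 115.5000 mm²
Σ(r_i+r_j)·cross = 8270.2500 → first moment M = |Σ|/6 = 1378.3750
R_c = M/A = 1378.3750/115.5000 = 11.9340 mm
θ = 97° = 1.692969 rad
V = θ·R_c·A = 1.692969·11.9340·115.5000 = 2333.547 mm³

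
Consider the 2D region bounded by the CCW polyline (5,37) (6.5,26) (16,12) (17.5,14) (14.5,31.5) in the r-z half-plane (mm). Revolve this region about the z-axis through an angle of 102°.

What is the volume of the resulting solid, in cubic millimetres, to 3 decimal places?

Profile (r,z), 5 vertices: (5,37) (6.5,26) (16,12) (17.5,14) (14.5,31.5)
edge 0: (5,37)→(6.5,26)  cross = 5·26 − 6.5·37 = -110.5000; (r_i+r_j)·cross = 11.5·-110.5000 = -1270.7500
edge 1: (6.5,26)→(16,12)  cross = 6.5·12 − 16·26 = -338.0000; (r_i+r_j)·cross = 22.5·-338.0000 = -7605.0000
edge 2: (16,12)→(17.5,14)  cross = 16·14 − 17.5·12 = 14.0000; (r_i+r_j)·cross = 33.5·14.0000 = 469.0000
edge 3: (17.5,14)→(14.5,31.5)  cross = 17.5·31.5 − 14.5·14 = 348.2500; (r_i+r_j)·cross = 32·348.2500 = 11144.0000
edge 4: (14.5,31.5)→(5,37)  cross = 14.5·37 − 5·31.5 = 379.0000; (r_i+r_j)·cross = 19.5·379.0000 = 7390.5000
Σcross = 292.7500 → A = |Σcross|/2 = 146.3750 mm²
Σ(r_i+r_j)·cross = 10127.7500 → first moment M = |Σ|/6 = 1687.9583
R_c = M/A = 1687.9583/146.3750 = 11.5317 mm
θ = 102° = 1.780236 rad
V = θ·R_c·A = 1.780236·11.5317·146.3750 = 3004.964 mm³

Volume = 3004.964 mm³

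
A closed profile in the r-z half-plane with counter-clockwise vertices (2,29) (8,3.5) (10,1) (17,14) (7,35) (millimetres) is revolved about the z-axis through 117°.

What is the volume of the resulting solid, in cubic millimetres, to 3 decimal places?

Profile (r,z), 5 vertices: (2,29) (8,3.5) (10,1) (17,14) (7,35)
edge 0: (2,29)→(8,3.5)  cross = 2·3.5 − 8·29 = -225.0000; (r_i+r_j)·cross = 10·-225.0000 = -2250.0000
edge 1: (8,3.5)→(10,1)  cross = 8·1 − 10·3.5 = -27.0000; (r_i+r_j)·cross = 18·-27.0000 = -486.0000
edge 2: (10,1)→(17,14)  cross = 10·14 − 17·1 = 123.0000; (r_i+r_j)·cross = 27·123.0000 = 3321.0000
edge 3: (17,14)→(7,35)  cross = 17·35 − 7·14 = 497.0000; (r_i+r_j)·cross = 24·497.0000 = 11928.0000
edge 4: (7,35)→(2,29)  cross = 7·29 − 2·35 = 133.0000; (r_i+r_j)·cross = 9·133.0000 = 1197.0000
Σcross = 501.0000 → A = |Σcross|/2 = 250.5000 mm²
Σ(r_i+r_j)·cross = 13710.0000 → first moment M = |Σ|/6 = 2285.0000
R_c = M/A = 2285.0000/250.5000 = 9.1218 mm
θ = 117° = 2.042035 rad
V = θ·R_c·A = 2.042035·9.1218·250.5000 = 4666.050 mm³

Volume = 4666.050 mm³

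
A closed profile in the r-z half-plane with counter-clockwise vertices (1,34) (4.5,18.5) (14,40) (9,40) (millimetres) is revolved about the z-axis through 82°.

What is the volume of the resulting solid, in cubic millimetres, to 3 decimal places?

Profile (r,z), 4 vertices: (1,34) (4.5,18.5) (14,40) (9,40)
edge 0: (1,34)→(4.5,18.5)  cross = 1·18.5 − 4.5·34 = -134.5000; (r_i+r_j)·cross = 5.5·-134.5000 = -739.7500
edge 1: (4.5,18.5)→(14,40)  cross = 4.5·40 − 14·18.5 = -79.0000; (r_i+r_j)·cross = 18.5·-79.0000 = -1461.5000
edge 2: (14,40)→(9,40)  cross = 14·40 − 9·40 = 200.0000; (r_i+r_j)·cross = 23·200.0000 = 4600.0000
edge 3: (9,40)→(1,34)  cross = 9·34 − 1·40 = 266.0000; (r_i+r_j)·cross = 10·266.0000 = 2660.0000
Σcross = 252.5000 → A = |Σcross|/2 = 126.2500 mm²
Σ(r_i+r_j)·cross = 5058.7500 → first moment M = |Σ|/6 = 843.1250
R_c = M/A = 843.1250/126.2500 = 6.6782 mm
θ = 82° = 1.431170 rad
V = θ·R_c·A = 1.431170·6.6782·126.2500 = 1206.655 mm³

Volume = 1206.655 mm³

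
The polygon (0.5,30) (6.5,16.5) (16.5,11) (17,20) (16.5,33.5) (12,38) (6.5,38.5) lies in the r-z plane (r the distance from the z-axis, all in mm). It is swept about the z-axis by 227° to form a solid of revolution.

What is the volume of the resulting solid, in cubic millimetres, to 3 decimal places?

Profile (r,z), 7 vertices: (0.5,30) (6.5,16.5) (16.5,11) (17,20) (16.5,33.5) (12,38) (6.5,38.5)
edge 0: (0.5,30)→(6.5,16.5)  cross = 0.5·16.5 − 6.5·30 = -186.7500; (r_i+r_j)·cross = 7·-186.7500 = -1307.2500
edge 1: (6.5,16.5)→(16.5,11)  cross = 6.5·11 − 16.5·16.5 = -200.7500; (r_i+r_j)·cross = 23·-200.7500 = -4617.2500
edge 2: (16.5,11)→(17,20)  cross = 16.5·20 − 17·11 = 143.0000; (r_i+r_j)·cross = 33.5·143.0000 = 4790.5000
edge 3: (17,20)→(16.5,33.5)  cross = 17·33.5 − 16.5·20 = 239.5000; (r_i+r_j)·cross = 33.5·239.5000 = 8023.2500
edge 4: (16.5,33.5)→(12,38)  cross = 16.5·38 − 12·33.5 = 225.0000; (r_i+r_j)·cross = 28.5·225.0000 = 6412.5000
edge 5: (12,38)→(6.5,38.5)  cross = 12·38.5 − 6.5·38 = 215.0000; (r_i+r_j)·cross = 18.5·215.0000 = 3977.5000
edge 6: (6.5,38.5)→(0.5,30)  cross = 6.5·30 − 0.5·38.5 = 175.7500; (r_i+r_j)·cross = 7·175.7500 = 1230.2500
Σcross = 610.7500 → A = |Σcross|/2 = 305.3750 mm²
Σ(r_i+r_j)·cross = 18509.5000 → first moment M = |Σ|/6 = 3084.9167
R_c = M/A = 3084.9167/305.3750 = 10.1021 mm
θ = 227° = 3.961897 rad
V = θ·R_c·A = 3.961897·10.1021·305.3750 = 12222.123 mm³

Volume = 12222.123 mm³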